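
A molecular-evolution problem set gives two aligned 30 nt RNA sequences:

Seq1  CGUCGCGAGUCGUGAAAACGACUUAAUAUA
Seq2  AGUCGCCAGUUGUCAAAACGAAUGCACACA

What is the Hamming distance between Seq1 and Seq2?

Differing sites — 1:C/A; 7:G/C; 11:C/U; 14:G/C; 22:C/A; 24:U/G; 25:A/C; 27:U/C; 29:U/C.
That gives 9 mismatches out of 30 aligned sites, so the Hamming distance is 9.

9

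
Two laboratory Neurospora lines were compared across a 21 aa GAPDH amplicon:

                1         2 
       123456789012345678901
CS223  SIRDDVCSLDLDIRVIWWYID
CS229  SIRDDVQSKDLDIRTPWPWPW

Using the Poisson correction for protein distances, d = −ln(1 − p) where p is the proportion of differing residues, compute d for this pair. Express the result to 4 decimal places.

0.4796

The sequences differ at positions 7 (C/Q), 9 (L/K), 15 (V/T), 16 (I/P), 18 (W/P), 19 (Y/W), 20 (I/P), 21 (D/W).
p = 8/21 = 0.380952.
d = −ln(1 − 0.380952) = −ln(0.619048) = 0.4796.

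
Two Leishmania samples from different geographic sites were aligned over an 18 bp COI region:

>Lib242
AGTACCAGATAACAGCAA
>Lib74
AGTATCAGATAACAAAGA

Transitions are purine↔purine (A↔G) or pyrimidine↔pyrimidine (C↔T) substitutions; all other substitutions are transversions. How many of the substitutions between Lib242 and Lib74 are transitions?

The sequences differ at positions 5 (C/T, transition), 15 (G/A, transition), 16 (C/A, transversion), 17 (A/G, transition).
Of the 4 differences, 3 transitions and 1 transversion, so the answer is 3.

3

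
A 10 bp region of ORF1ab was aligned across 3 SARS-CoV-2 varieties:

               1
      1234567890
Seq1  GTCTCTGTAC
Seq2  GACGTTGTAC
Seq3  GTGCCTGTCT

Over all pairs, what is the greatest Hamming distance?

Pairwise Hamming distances:
  Seq1 vs Seq2: 3
  Seq1 vs Seq3: 4
  Seq2 vs Seq3: 6
The largest is 6, between Seq2 and Seq3.

6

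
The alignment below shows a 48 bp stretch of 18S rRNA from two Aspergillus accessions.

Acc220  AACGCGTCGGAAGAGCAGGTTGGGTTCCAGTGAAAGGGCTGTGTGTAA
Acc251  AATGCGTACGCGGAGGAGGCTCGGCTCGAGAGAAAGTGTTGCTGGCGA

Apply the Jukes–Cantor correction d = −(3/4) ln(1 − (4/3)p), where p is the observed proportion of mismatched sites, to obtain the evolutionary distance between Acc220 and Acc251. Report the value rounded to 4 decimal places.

0.5199

Differing sites — 3:C/T; 8:C/A; 9:G/C; 11:A/C; 12:A/G; 16:C/G; 20:T/C; 22:G/C; 25:T/C; 28:C/G; 31:T/A; 37:G/T; 39:C/T; 42:T/C; 43:G/T; 44:T/G; 46:T/C; 47:A/G.
p = 18/48 = 0.375000.
d = −0.75 · ln(1 − (4/3)·0.375000) = −0.75 · ln(0.500000) = −0.75 · (-0.693147) = 0.5199.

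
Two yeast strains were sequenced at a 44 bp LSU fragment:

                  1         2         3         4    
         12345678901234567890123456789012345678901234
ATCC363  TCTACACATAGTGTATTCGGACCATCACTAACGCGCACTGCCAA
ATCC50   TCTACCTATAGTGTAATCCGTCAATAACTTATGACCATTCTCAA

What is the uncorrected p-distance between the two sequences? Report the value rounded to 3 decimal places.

Mismatches occur at site 6 (A/C), site 7 (C/T), site 16 (T/A), site 19 (G/C), site 21 (A/T), site 23 (C/A), site 26 (C/A), site 30 (A/T), site 32 (C/T), site 34 (C/A), site 35 (G/C), site 38 (C/T), site 40 (G/C), site 41 (C/T).
There are 14 differences over 44 sites, so p = 14/44 = 0.318.

0.318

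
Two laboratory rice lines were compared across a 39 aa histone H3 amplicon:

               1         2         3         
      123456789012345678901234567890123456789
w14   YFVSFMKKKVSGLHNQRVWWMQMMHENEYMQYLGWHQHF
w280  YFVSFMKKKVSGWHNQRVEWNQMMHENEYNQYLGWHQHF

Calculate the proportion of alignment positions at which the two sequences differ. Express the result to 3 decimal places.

0.103

The sequences differ at positions 13 (L/W), 19 (W/E), 21 (M/N), 30 (M/N).
There are 4 differences over 39 sites, so p = 4/39 = 0.103.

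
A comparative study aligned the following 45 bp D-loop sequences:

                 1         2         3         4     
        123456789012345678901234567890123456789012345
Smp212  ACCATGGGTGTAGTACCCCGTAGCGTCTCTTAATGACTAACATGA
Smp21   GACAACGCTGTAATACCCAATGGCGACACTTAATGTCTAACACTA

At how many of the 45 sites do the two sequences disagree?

Mismatches occur at site 1 (A/G), site 2 (C/A), site 5 (T/A), site 6 (G/C), site 8 (G/C), site 13 (G/A), site 19 (C/A), site 20 (G/A), site 22 (A/G), site 26 (T/A), site 28 (T/A), site 36 (A/T), site 43 (T/C), site 44 (G/T).
That gives 14 mismatches out of 45 aligned sites, so the Hamming distance is 14.

14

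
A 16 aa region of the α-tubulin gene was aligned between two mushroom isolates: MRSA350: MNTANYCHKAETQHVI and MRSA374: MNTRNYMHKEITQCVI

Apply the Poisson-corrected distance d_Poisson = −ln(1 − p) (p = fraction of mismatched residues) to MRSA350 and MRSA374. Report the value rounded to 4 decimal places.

The sequences differ at positions 4 (A/R), 7 (C/M), 10 (A/E), 11 (E/I), 14 (H/C).
p = 5/16 = 0.312500.
d = −ln(1 − 0.312500) = −ln(0.687500) = 0.3747.

0.3747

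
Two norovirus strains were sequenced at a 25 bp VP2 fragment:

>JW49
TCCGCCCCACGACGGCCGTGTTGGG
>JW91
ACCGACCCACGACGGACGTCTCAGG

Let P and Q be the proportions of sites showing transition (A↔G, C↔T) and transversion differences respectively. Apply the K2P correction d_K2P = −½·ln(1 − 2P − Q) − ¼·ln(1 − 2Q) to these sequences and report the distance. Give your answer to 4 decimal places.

0.2892

Differing sites — 1:T/A (Tv); 5:C/A (Tv); 16:C/A (Tv); 20:G/C (Tv); 22:T/C (Ti); 23:G/A (Ti).
Of the 6 differences, 2 transitions and 4 transversions over 25 sites: P = 2/25 = 0.080000, Q = 4/25 = 0.160000.
d = −0.5·ln(0.680000) − 0.25·ln(0.680000) = −0.5·(-0.385662) − 0.25·(-0.385662) = 0.2892.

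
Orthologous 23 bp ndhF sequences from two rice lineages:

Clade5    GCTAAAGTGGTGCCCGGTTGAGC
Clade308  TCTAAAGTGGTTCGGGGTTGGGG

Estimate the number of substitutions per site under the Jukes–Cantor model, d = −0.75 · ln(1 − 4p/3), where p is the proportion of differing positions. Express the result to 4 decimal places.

Differing sites — 1:G/T; 12:G/T; 14:C/G; 15:C/G; 21:A/G; 23:C/G.
p = 6/23 = 0.260870.
d = −0.75 · ln(1 − (4/3)·0.260870) = −0.75 · ln(0.652173) = −0.75 · (-0.427445) = 0.3206.

0.3206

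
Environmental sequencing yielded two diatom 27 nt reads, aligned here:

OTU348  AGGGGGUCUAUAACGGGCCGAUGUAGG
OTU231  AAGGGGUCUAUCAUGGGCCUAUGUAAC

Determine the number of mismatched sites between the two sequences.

Mismatches occur at site 2 (G↔A), site 12 (A↔C), site 14 (C↔U), site 20 (G↔U), site 26 (G↔A), site 27 (G↔C).
That gives 6 mismatches out of 27 aligned sites, so the Hamming distance is 6.

6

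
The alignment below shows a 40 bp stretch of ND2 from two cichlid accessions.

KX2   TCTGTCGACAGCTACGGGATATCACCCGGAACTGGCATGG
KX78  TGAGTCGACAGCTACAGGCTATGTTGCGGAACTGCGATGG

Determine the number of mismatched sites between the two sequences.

10

The sequences differ at positions 2 (C/G), 3 (T/A), 16 (G/A), 19 (A/C), 23 (C/G), 24 (A/T), 25 (C/T), 26 (C/G), 35 (G/C), 36 (C/G).
That gives 10 mismatches out of 40 aligned sites, so the Hamming distance is 10.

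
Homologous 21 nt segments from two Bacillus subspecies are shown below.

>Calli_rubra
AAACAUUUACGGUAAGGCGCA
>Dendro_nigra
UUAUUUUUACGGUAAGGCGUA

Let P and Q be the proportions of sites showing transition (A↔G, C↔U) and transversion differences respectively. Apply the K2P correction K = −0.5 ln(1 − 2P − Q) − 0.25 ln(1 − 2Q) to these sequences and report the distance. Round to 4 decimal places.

0.2869

The sequences differ at positions 1 (A/U, transversion), 2 (A/U, transversion), 4 (C/U, transition), 5 (A/U, transversion), 20 (C/U, transition).
Of the 5 differences, 2 transitions and 3 transversions over 21 sites: P = 2/21 = 0.095238, Q = 3/21 = 0.142857.
d = −0.5·ln(0.666667) − 0.25·ln(0.714286) = −0.5·(-0.405465) − 0.25·(-0.336472) = 0.2869.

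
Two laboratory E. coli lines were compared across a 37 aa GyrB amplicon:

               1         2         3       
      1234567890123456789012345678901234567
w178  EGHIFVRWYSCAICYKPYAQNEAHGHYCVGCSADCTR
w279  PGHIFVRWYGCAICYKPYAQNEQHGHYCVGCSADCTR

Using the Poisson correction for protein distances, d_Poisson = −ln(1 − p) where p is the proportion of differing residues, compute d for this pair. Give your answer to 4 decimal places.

Differing sites — 1:E/P; 10:S/G; 23:A/Q.
p = 3/37 = 0.081081.
d = −ln(1 − 0.081081) = −ln(0.918919) = 0.0846.

0.0846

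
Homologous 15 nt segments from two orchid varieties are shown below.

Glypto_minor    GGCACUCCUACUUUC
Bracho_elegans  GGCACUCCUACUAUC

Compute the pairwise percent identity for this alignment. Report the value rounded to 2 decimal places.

Differing sites — 13:U/A.
14 of the 15 sites match, so the percent identity is 14/15 × 100 = 93.33%.

93.33%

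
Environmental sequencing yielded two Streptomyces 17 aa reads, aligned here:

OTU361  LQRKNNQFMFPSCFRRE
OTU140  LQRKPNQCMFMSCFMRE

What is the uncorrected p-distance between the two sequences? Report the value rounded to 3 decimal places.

The sequences differ at positions 5 (N/P), 8 (F/C), 11 (P/M), 15 (R/M).
There are 4 differences over 17 sites, so p = 4/17 = 0.235.

0.235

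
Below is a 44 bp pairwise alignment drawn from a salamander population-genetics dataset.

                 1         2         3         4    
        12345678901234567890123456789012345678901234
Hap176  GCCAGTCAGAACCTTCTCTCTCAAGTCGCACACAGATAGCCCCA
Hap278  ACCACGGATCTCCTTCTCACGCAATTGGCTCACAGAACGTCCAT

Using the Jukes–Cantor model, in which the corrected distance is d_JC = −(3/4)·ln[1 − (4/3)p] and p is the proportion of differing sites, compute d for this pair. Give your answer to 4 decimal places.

Differing sites — 1:G/A; 5:G/C; 6:T/G; 7:C/G; 9:G/T; 10:A/C; 11:A/T; 19:T/A; 21:T/G; 25:G/T; 27:C/G; 30:A/T; 37:T/A; 38:A/C; 40:C/T; 43:C/A; 44:A/T.
p = 17/44 = 0.386364.
d = −0.75 · ln(1 − (4/3)·0.386364) = −0.75 · ln(0.484848) = −0.75 · (-0.723920) = 0.5429.

0.5429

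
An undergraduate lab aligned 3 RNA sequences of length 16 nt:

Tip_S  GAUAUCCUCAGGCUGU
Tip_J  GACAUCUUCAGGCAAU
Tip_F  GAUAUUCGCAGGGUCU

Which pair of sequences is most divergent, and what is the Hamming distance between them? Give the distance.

Pairwise Hamming distances:
  Tip_S vs Tip_J: 4
  Tip_S vs Tip_F: 4
  Tip_J vs Tip_F: 7
The largest is 7, between Tip_J and Tip_F.

7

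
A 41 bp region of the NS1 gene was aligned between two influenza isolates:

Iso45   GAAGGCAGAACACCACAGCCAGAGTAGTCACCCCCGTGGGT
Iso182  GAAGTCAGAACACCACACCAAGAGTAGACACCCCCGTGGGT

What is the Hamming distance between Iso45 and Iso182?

4

The sequences differ at positions 5 (G/T), 18 (G/C), 20 (C/A), 28 (T/A).
That gives 4 mismatches out of 41 aligned sites, so the Hamming distance is 4.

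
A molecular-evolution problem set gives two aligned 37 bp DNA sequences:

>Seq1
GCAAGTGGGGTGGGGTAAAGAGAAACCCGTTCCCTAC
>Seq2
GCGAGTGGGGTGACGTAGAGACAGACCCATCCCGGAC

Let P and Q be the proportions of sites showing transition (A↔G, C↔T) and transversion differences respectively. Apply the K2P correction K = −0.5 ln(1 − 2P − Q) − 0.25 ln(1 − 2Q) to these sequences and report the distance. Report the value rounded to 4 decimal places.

0.3441

Mismatches occur at site 3 (A→G, transition), site 13 (G→A, transition), site 14 (G→C, transversion), site 18 (A→G, transition), site 22 (G→C, transversion), site 24 (A→G, transition), site 29 (G→A, transition), site 31 (T→C, transition), site 34 (C→G, transversion), site 35 (T→G, transversion).
Of the 10 differences, 6 transitions and 4 transversions over 37 sites: P = 6/37 = 0.162162, Q = 4/37 = 0.108108.
d = −0.5·ln(0.567568) − 0.25·ln(0.783784) = −0.5·(-0.566395) − 0.25·(-0.243622) = 0.3441.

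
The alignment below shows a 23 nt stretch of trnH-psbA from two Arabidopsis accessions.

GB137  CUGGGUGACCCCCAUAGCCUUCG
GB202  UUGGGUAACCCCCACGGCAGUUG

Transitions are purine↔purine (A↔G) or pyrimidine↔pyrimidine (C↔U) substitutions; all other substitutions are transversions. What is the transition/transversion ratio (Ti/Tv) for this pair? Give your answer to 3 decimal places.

2.500

Mismatches occur at site 1 (C↔U, transition), site 7 (G↔A, transition), site 15 (U↔C, transition), site 16 (A↔G, transition), site 19 (C↔A, transversion), site 20 (U↔G, transversion), site 22 (C↔U, transition).
Of the 7 differences, 5 transitions and 2 transversions, so Ti/Tv = 5/2 = 2.500.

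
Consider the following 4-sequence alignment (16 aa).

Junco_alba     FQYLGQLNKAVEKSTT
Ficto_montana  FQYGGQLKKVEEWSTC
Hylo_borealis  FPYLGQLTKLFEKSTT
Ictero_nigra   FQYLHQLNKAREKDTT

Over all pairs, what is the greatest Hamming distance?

8

Pairwise Hamming distances:
  Junco_alba vs Ficto_montana: 6
  Junco_alba vs Hylo_borealis: 4
  Junco_alba vs Ictero_nigra: 3
  Ficto_montana vs Hylo_borealis: 7
  Ficto_montana vs Ictero_nigra: 8
  Hylo_borealis vs Ictero_nigra: 6
The largest is 8, between Ficto_montana and Ictero_nigra.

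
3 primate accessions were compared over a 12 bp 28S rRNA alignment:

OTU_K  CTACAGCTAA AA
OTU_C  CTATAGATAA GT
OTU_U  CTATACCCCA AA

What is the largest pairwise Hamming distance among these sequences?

Pairwise Hamming distances:
  OTU_K vs OTU_C: 4
  OTU_K vs OTU_U: 4
  OTU_C vs OTU_U: 6
The largest is 6, between OTU_C and OTU_U.

6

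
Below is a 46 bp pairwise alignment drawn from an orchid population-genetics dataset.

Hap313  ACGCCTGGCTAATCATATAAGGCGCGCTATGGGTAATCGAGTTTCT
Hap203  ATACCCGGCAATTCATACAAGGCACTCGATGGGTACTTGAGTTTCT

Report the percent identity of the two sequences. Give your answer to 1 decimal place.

Differing sites — 2:C/T; 3:G/A; 6:T/C; 10:T/A; 12:A/T; 18:T/C; 24:G/A; 26:G/T; 28:T/G; 36:A/C; 38:C/T.
35 of the 46 sites match, so the percent identity is 35/46 × 100 = 76.1%.

76.1%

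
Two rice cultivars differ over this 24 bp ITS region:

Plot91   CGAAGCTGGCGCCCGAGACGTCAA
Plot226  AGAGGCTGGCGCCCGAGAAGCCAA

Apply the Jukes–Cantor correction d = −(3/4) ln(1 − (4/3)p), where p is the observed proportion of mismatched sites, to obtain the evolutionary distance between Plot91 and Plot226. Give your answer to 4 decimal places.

Differing sites — 1:C/A; 4:A/G; 19:C/A; 21:T/C.
p = 4/24 = 0.166667.
d = −0.75 · ln(1 − (4/3)·0.166667) = −0.75 · ln(0.777777) = −0.75 · (-0.251315) = 0.1885.

0.1885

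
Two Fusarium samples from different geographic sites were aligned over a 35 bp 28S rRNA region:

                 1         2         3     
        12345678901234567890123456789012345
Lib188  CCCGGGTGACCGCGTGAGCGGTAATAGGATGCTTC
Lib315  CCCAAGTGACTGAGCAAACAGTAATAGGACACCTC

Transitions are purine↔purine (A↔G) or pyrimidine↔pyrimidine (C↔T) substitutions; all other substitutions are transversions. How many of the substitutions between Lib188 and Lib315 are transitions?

The sequences differ at positions 4 (G/A, transition), 5 (G/A, transition), 11 (C/T, transition), 13 (C/A, transversion), 15 (T/C, transition), 16 (G/A, transition), 18 (G/A, transition), 20 (G/A, transition), 30 (T/C, transition), 31 (G/A, transition), 33 (T/C, transition).
Of the 11 differences, 10 transitions and 1 transversion, so the answer is 10.

10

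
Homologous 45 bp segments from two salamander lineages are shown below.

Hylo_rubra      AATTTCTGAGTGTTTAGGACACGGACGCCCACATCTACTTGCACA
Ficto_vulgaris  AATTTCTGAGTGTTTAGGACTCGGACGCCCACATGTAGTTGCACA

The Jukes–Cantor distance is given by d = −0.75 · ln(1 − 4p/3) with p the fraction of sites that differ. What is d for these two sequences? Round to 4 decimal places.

0.0698

Differing sites — 21:A/T; 35:C/G; 38:C/G.
p = 3/45 = 0.066667.
d = −0.75 · ln(1 − (4/3)·0.066667) = −0.75 · ln(0.911111) = −0.75 · (-0.093091) = 0.0698.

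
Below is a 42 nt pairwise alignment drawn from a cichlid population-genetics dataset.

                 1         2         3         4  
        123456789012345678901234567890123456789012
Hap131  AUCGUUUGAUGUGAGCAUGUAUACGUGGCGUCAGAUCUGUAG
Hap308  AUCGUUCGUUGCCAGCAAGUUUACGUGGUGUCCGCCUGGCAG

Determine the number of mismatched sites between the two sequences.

13

Differing sites — 7:U/C; 9:A/U; 12:U/C; 13:G/C; 18:U/A; 21:A/U; 29:C/U; 33:A/C; 35:A/C; 36:U/C; 37:C/U; 38:U/G; 40:U/C.
That gives 13 mismatches out of 42 aligned sites, so the Hamming distance is 13.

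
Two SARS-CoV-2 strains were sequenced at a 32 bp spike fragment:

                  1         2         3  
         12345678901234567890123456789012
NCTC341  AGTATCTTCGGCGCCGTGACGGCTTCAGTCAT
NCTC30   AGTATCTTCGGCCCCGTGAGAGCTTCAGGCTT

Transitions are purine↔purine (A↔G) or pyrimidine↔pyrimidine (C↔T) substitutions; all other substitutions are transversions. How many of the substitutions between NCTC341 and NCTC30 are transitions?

The sequences differ at positions 13 (G/C, transversion), 20 (C/G, transversion), 21 (G/A, transition), 29 (T/G, transversion), 31 (A/T, transversion).
Of the 5 differences, 1 transition and 4 transversions, so the answer is 1.

1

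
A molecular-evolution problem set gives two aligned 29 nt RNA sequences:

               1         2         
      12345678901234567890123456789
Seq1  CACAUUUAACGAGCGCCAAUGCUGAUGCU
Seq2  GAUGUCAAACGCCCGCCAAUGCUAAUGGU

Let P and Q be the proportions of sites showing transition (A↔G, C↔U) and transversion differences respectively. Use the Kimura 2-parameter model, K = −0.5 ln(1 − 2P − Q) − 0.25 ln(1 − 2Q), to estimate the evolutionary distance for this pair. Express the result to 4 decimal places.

The sequences differ at positions 1 (C/G, transversion), 3 (C/U, transition), 4 (A/G, transition), 6 (U/C, transition), 7 (U/A, transversion), 12 (A/C, transversion), 13 (G/C, transversion), 24 (G/A, transition), 28 (C/G, transversion).
Of the 9 differences, 4 transitions and 5 transversions over 29 sites: P = 4/29 = 0.137931, Q = 5/29 = 0.172414.
d = −0.5·ln(0.551724) − 0.25·ln(0.655172) = −0.5·(-0.594707) − 0.25·(-0.422857) = 0.4031.

0.4031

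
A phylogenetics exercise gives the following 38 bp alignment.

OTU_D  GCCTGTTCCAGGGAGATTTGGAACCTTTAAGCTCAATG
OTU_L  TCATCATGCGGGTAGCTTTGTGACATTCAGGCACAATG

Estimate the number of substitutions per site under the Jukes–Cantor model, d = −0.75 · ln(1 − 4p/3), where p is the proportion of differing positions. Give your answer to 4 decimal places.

0.5068

Mismatches occur at site 1 (G↔T), site 3 (C↔A), site 5 (G↔C), site 6 (T↔A), site 8 (C↔G), site 10 (A↔G), site 13 (G↔T), site 16 (A↔C), site 21 (G↔T), site 22 (A↔G), site 25 (C↔A), site 28 (T↔C), site 30 (A↔G), site 33 (T↔A).
p = 14/38 = 0.368421.
d = −0.75 · ln(1 − (4/3)·0.368421) = −0.75 · ln(0.508772) = −0.75 · (-0.675755) = 0.5068.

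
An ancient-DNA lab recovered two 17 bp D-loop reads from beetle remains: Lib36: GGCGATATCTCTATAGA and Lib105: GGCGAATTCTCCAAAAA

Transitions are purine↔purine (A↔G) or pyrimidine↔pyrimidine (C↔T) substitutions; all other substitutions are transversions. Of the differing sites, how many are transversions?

Differing sites — 6:T/A (Tv); 7:A/T (Tv); 12:T/C (Ti); 14:T/A (Tv); 16:G/A (Ti).
Of the 5 differences, 2 transitions and 3 transversions, so the answer is 3.

3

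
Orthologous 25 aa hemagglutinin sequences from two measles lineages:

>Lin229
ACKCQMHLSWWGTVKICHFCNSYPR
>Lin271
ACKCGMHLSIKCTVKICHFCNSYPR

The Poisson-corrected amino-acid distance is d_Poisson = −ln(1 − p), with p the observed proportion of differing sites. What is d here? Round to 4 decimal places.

Differing sites — 5:Q/G; 10:W/I; 11:W/K; 12:G/C.
p = 4/25 = 0.160000.
d = −ln(1 − 0.160000) = −ln(0.840000) = 0.1744.

0.1744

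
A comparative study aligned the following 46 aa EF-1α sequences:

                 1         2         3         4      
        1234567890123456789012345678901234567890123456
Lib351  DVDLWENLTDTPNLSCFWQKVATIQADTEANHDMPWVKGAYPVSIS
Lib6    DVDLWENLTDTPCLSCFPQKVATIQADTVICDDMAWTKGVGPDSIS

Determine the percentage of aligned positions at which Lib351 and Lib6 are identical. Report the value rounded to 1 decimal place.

Mismatches occur at site 13 (N/C), site 18 (W/P), site 29 (E/V), site 30 (A/I), site 31 (N/C), site 32 (H/D), site 35 (P/A), site 37 (V/T), site 40 (A/V), site 41 (Y/G), site 43 (V/D).
35 of the 46 sites match, so the percent identity is 35/46 × 100 = 76.1%.

76.1%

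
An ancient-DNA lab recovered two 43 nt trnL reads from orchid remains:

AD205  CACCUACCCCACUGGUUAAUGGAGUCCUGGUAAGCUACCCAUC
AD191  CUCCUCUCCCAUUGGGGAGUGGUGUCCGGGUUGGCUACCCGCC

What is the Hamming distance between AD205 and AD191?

The sequences differ at positions 2 (A/U), 6 (A/C), 7 (C/U), 12 (C/U), 16 (U/G), 17 (U/G), 19 (A/G), 23 (A/U), 28 (U/G), 32 (A/U), 33 (A/G), 41 (A/G), 42 (U/C).
That gives 13 mismatches out of 43 aligned sites, so the Hamming distance is 13.

13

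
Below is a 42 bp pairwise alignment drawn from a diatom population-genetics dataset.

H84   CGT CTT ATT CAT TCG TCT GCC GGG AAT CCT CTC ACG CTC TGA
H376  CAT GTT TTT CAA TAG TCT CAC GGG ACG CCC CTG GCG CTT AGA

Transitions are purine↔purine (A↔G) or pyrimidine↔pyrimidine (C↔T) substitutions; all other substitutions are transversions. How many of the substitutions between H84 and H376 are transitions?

Differing sites — 2:G/A (Ti); 4:C/G (Tv); 7:A/T (Tv); 12:T/A (Tv); 14:C/A (Tv); 19:G/C (Tv); 20:C/A (Tv); 26:A/C (Tv); 27:T/G (Tv); 30:T/C (Ti); 33:C/G (Tv); 34:A/G (Ti); 39:C/T (Ti); 40:T/A (Tv).
Of the 14 differences, 4 transitions and 10 transversions, so the answer is 4.

4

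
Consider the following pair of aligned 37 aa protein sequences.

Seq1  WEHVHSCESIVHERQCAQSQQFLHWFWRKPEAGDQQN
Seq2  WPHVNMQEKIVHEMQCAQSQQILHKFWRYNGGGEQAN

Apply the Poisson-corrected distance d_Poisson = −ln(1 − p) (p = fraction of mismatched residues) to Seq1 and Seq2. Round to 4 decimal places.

The sequences differ at positions 2 (E/P), 5 (H/N), 6 (S/M), 7 (C/Q), 9 (S/K), 14 (R/M), 22 (F/I), 25 (W/K), 29 (K/Y), 30 (P/N), 31 (E/G), 32 (A/G), 34 (D/E), 36 (Q/A).
p = 14/37 = 0.378378.
d = −ln(1 − 0.378378) = −ln(0.621622) = 0.4754.

0.4754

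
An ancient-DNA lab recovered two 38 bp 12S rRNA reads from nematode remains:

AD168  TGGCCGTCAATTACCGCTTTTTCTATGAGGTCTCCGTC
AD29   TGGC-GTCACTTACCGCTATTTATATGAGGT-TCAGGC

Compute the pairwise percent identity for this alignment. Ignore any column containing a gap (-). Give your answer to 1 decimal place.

Excluding the 2 gap columns leaves 36 comparable sites.
The sequences differ at positions 10 (A/C), 19 (T/A), 23 (C/A), 35 (C/A), 37 (T/G).
31 of the 36 comparable sites match, so the percent identity is 31/36 × 100 = 86.1%.

86.1%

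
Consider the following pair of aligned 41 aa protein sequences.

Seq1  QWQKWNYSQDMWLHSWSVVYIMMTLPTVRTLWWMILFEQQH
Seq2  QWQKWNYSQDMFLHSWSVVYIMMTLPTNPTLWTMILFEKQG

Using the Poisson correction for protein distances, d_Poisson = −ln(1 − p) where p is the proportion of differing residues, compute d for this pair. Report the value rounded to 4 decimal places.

0.1582

Mismatches occur at site 12 (W→F), site 28 (V→N), site 29 (R→P), site 33 (W→T), site 39 (Q→K), site 41 (H→G).
p = 6/41 = 0.146341.
d = −ln(1 − 0.146341) = −ln(0.853659) = 0.1582.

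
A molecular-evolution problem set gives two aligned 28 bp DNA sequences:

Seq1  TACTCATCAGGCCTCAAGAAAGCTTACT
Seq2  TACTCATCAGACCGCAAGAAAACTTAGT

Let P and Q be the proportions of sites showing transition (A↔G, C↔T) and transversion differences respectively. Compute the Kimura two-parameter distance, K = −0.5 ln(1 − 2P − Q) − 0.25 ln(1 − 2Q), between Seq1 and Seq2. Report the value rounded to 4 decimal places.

The sequences differ at positions 11 (G/A, transition), 14 (T/G, transversion), 22 (G/A, transition), 27 (C/G, transversion).
Of the 4 differences, 2 transitions and 2 transversions over 28 sites: P = 2/28 = 0.071429, Q = 2/28 = 0.071429.
d = −0.5·ln(0.785713) − 0.25·ln(0.857142) = −0.5·(-0.241164) − 0.25·(-0.154152) = 0.1591.

0.1591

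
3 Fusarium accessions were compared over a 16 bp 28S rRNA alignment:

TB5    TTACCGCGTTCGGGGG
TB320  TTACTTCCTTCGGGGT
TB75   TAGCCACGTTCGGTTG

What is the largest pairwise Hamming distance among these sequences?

Pairwise Hamming distances:
  TB5 vs TB320: 4
  TB5 vs TB75: 5
  TB320 vs TB75: 8
The largest is 8, between TB320 and TB75.

8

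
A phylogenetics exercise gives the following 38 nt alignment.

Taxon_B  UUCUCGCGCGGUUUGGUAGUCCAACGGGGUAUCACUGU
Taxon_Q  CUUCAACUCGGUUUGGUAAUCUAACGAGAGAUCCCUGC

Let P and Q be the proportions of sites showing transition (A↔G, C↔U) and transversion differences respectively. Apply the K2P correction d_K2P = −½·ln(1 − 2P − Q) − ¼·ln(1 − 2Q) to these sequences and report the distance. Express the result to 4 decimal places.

The sequences differ at positions 1 (U/C, transition), 3 (C/U, transition), 4 (U/C, transition), 5 (C/A, transversion), 6 (G/A, transition), 8 (G/U, transversion), 19 (G/A, transition), 22 (C/U, transition), 27 (G/A, transition), 29 (G/A, transition), 30 (U/G, transversion), 34 (A/C, transversion), 38 (U/C, transition).
Of the 13 differences, 9 transitions and 4 transversions over 38 sites: P = 9/38 = 0.236842, Q = 4/38 = 0.105263.
d = −0.5·ln(0.421053) − 0.25·ln(0.789474) = −0.5·(-0.864997) − 0.25·(-0.236388) = 0.4916.

0.4916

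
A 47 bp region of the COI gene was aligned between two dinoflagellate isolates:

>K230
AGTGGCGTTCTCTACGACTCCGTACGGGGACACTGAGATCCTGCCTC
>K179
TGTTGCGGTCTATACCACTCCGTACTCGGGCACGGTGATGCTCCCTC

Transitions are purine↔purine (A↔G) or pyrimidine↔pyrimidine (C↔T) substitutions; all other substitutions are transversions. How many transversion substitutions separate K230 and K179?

Mismatches occur at site 1 (A/T, transversion), site 4 (G/T, transversion), site 8 (T/G, transversion), site 12 (C/A, transversion), site 16 (G/C, transversion), site 26 (G/T, transversion), site 27 (G/C, transversion), site 30 (A/G, transition), site 34 (T/G, transversion), site 36 (A/T, transversion), site 40 (C/G, transversion), site 43 (G/C, transversion).
Of the 12 differences, 1 transition and 11 transversions, so the answer is 11.

11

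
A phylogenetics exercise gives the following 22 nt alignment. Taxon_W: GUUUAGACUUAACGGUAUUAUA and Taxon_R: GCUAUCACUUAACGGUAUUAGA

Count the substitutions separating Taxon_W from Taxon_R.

5

Differing sites — 2:U/C; 4:U/A; 5:A/U; 6:G/C; 21:U/G.
That gives 5 mismatches out of 22 aligned sites, so the Hamming distance is 5.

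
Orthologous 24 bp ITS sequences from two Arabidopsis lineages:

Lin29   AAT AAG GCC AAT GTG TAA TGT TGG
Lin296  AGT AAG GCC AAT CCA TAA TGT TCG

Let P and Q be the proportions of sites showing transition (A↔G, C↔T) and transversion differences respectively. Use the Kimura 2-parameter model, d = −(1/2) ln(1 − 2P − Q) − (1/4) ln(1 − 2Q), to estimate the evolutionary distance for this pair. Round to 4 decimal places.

0.2483

Mismatches occur at site 2 (A/G, transition), site 13 (G/C, transversion), site 14 (T/C, transition), site 15 (G/A, transition), site 23 (G/C, transversion).
Of the 5 differences, 3 transitions and 2 transversions over 24 sites: P = 3/24 = 0.125000, Q = 2/24 = 0.083333.
d = −0.5·ln(0.666667) − 0.25·ln(0.833334) = −0.5·(-0.405465) − 0.25·(-0.182321) = 0.2483.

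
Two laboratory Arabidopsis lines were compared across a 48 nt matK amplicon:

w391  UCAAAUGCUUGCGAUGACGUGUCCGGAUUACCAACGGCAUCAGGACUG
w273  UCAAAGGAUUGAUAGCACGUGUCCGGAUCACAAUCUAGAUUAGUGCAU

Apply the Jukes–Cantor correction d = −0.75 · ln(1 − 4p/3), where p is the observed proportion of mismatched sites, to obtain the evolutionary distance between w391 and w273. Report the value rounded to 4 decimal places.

The sequences differ at positions 6 (U/G), 8 (C/A), 12 (C/A), 13 (G/U), 15 (U/G), 16 (G/C), 29 (U/C), 32 (C/A), 34 (A/U), 36 (G/U), 37 (G/A), 38 (C/G), 41 (C/U), 44 (G/U), 45 (A/G), 47 (U/A), 48 (G/U).
p = 17/48 = 0.354167.
d = −0.75 · ln(1 − (4/3)·0.354167) = −0.75 · ln(0.527777) = −0.75 · (-0.639081) = 0.4793.

0.4793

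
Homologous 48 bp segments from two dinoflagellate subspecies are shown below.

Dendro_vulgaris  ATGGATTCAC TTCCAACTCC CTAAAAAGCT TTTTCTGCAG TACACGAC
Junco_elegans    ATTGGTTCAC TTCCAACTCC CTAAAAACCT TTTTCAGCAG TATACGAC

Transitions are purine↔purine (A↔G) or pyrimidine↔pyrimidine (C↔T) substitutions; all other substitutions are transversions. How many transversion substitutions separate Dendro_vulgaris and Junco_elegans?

3

Differing sites — 3:G/T (Tv); 5:A/G (Ti); 28:G/C (Tv); 36:T/A (Tv); 43:C/T (Ti).
Of the 5 differences, 2 transitions and 3 transversions, so the answer is 3.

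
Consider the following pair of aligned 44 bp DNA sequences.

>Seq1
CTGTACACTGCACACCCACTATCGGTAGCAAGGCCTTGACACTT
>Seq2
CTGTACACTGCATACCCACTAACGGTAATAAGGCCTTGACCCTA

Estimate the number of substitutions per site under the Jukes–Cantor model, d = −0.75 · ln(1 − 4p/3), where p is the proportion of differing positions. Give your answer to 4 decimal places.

0.1505

The sequences differ at positions 13 (C/T), 22 (T/A), 28 (G/A), 29 (C/T), 41 (A/C), 44 (T/A).
p = 6/44 = 0.136364.
d = −0.75 · ln(1 − (4/3)·0.136364) = −0.75 · ln(0.818181) = −0.75 · (-0.200672) = 0.1505.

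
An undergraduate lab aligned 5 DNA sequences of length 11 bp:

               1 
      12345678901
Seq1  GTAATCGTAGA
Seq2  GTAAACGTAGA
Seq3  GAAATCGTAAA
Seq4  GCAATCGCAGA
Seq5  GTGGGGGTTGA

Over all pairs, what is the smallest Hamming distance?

Pairwise Hamming distances:
  Seq1 vs Seq2: 1
  Seq1 vs Seq3: 2
  Seq1 vs Seq4: 2
  Seq1 vs Seq5: 5
  Seq2 vs Seq3: 3
  Seq2 vs Seq4: 3
  Seq2 vs Seq5: 5
  Seq3 vs Seq4: 3
  Seq3 vs Seq5: 7
  Seq4 vs Seq5: 7
The smallest is 1, between Seq1 and Seq2.

1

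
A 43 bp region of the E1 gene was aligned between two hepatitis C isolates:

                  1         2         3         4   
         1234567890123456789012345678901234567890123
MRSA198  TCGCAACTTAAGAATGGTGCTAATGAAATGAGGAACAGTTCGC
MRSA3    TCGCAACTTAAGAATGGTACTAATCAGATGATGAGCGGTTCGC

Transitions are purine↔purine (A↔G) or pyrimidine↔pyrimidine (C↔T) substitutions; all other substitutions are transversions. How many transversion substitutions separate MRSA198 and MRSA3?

2

Differing sites — 19:G/A (Ti); 25:G/C (Tv); 27:A/G (Ti); 32:G/T (Tv); 35:A/G (Ti); 37:A/G (Ti).
Of the 6 differences, 4 transitions and 2 transversions, so the answer is 2.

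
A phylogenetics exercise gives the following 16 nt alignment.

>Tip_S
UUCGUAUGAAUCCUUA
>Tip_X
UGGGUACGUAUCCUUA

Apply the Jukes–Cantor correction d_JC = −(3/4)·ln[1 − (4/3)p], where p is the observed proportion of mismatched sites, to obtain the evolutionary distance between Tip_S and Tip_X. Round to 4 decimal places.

Mismatches occur at site 2 (U→G), site 3 (C→G), site 7 (U→C), site 9 (A→U).
p = 4/16 = 0.250000.
d = −0.75 · ln(1 − (4/3)·0.250000) = −0.75 · ln(0.666667) = −0.75 · (-0.405465) = 0.3041.

0.3041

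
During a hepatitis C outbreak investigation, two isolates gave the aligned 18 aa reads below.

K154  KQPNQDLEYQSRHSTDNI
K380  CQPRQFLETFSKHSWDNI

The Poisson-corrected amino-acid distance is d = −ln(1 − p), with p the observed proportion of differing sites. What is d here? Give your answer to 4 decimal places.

The sequences differ at positions 1 (K/C), 4 (N/R), 6 (D/F), 9 (Y/T), 10 (Q/F), 12 (R/K), 15 (T/W).
p = 7/18 = 0.388889.
d = −ln(1 − 0.388889) = −ln(0.611111) = 0.4925.

0.4925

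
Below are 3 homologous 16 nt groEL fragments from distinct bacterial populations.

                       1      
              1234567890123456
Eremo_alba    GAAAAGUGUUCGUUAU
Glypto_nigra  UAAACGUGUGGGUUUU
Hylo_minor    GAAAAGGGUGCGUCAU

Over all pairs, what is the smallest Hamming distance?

3

Pairwise Hamming distances:
  Eremo_alba vs Glypto_nigra: 5
  Eremo_alba vs Hylo_minor: 3
  Glypto_nigra vs Hylo_minor: 6
The smallest is 3, between Eremo_alba and Hylo_minor.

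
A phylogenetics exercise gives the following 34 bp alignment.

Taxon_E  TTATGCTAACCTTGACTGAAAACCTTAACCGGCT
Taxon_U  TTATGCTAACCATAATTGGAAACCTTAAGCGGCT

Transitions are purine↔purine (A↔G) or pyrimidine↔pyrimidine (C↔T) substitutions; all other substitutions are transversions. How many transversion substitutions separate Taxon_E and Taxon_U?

The sequences differ at positions 12 (T/A, transversion), 14 (G/A, transition), 16 (C/T, transition), 19 (A/G, transition), 29 (C/G, transversion).
Of the 5 differences, 3 transitions and 2 transversions, so the answer is 2.

2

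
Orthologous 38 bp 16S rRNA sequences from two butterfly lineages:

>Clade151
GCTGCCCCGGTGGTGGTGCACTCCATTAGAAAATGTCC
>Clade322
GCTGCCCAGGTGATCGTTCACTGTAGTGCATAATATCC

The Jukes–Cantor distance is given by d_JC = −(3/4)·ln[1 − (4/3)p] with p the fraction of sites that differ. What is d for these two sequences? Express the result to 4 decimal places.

0.3658

Differing sites — 8:C/A; 13:G/A; 15:G/C; 18:G/T; 23:C/G; 24:C/T; 26:T/G; 28:A/G; 29:G/C; 31:A/T; 35:G/A.
p = 11/38 = 0.289474.
d = −0.75 · ln(1 − (4/3)·0.289474) = −0.75 · ln(0.614035) = −0.75 · (-0.487703) = 0.3658.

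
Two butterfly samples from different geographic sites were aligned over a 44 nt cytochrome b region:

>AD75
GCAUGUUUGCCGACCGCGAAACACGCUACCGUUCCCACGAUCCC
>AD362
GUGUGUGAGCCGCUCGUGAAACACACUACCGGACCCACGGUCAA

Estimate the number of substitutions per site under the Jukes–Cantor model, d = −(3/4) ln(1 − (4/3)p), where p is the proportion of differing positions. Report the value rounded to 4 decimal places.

Differing sites — 2:C/U; 3:A/G; 7:U/G; 8:U/A; 13:A/C; 14:C/U; 17:C/U; 25:G/A; 32:U/G; 33:U/A; 40:A/G; 43:C/A; 44:C/A.
p = 13/44 = 0.295455.
d = −0.75 · ln(1 − (4/3)·0.295455) = −0.75 · ln(0.606060) = −0.75 · (-0.500776) = 0.3756.

0.3756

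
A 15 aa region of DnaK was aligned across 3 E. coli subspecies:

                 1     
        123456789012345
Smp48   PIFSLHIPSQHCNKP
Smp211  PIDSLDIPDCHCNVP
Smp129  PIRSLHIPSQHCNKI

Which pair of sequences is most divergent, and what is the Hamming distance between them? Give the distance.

Pairwise Hamming distances:
  Smp48 vs Smp211: 5
  Smp48 vs Smp129: 2
  Smp211 vs Smp129: 6
The largest is 6, between Smp211 and Smp129.

6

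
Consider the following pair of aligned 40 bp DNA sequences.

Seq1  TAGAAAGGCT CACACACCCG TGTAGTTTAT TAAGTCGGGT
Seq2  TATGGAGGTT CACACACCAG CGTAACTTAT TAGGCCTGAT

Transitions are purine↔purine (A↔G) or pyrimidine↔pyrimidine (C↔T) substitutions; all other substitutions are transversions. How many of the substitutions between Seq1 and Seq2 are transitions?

Mismatches occur at site 3 (G/T, transversion), site 4 (A/G, transition), site 5 (A/G, transition), site 9 (C/T, transition), site 19 (C/A, transversion), site 21 (T/C, transition), site 25 (G/A, transition), site 26 (T/C, transition), site 33 (A/G, transition), site 35 (T/C, transition), site 37 (G/T, transversion), site 39 (G/A, transition).
Of the 12 differences, 9 transitions and 3 transversions, so the answer is 9.

9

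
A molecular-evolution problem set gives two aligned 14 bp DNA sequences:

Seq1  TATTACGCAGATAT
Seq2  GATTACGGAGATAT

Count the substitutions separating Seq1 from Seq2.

2

Mismatches occur at site 1 (T→G), site 8 (C→G).
That gives 2 mismatches out of 14 aligned sites, so the Hamming distance is 2.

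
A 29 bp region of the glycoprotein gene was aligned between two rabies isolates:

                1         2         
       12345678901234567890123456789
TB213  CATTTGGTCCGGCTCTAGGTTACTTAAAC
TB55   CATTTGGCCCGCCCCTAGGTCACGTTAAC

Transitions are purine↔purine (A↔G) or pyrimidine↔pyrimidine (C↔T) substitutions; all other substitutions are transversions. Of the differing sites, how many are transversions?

3

Differing sites — 8:T/C (Ti); 12:G/C (Tv); 14:T/C (Ti); 21:T/C (Ti); 24:T/G (Tv); 26:A/T (Tv).
Of the 6 differences, 3 transitions and 3 transversions, so the answer is 3.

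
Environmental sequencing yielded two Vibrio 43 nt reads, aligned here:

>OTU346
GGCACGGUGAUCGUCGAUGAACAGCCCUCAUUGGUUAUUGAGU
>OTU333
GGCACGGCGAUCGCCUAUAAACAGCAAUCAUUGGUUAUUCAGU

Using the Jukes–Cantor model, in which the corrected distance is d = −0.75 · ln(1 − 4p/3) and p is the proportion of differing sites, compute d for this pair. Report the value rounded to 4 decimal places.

The sequences differ at positions 8 (U/C), 14 (U/C), 16 (G/U), 19 (G/A), 26 (C/A), 27 (C/A), 40 (G/C).
p = 7/43 = 0.162791.
d = −0.75 · ln(1 − (4/3)·0.162791) = −0.75 · ln(0.782945) = −0.75 · (-0.244693) = 0.1835.

0.1835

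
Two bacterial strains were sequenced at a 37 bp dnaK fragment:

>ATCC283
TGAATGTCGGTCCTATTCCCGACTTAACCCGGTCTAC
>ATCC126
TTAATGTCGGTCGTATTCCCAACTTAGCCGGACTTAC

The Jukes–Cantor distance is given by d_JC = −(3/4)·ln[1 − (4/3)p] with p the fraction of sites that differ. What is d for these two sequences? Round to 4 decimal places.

0.2551

Differing sites — 2:G/T; 13:C/G; 21:G/A; 27:A/G; 30:C/G; 32:G/A; 33:T/C; 34:C/T.
p = 8/37 = 0.216216.
d = −0.75 · ln(1 − (4/3)·0.216216) = −0.75 · ln(0.711712) = −0.75 · (-0.340082) = 0.2551.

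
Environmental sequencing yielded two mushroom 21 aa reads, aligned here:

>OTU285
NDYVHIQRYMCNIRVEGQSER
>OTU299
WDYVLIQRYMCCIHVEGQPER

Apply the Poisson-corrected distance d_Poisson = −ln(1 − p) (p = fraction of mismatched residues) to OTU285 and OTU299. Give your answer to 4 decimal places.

0.2719

Mismatches occur at site 1 (N→W), site 5 (H→L), site 12 (N→C), site 14 (R→H), site 19 (S→P).
p = 5/21 = 0.238095.
d = −ln(1 − 0.238095) = −ln(0.761905) = 0.2719.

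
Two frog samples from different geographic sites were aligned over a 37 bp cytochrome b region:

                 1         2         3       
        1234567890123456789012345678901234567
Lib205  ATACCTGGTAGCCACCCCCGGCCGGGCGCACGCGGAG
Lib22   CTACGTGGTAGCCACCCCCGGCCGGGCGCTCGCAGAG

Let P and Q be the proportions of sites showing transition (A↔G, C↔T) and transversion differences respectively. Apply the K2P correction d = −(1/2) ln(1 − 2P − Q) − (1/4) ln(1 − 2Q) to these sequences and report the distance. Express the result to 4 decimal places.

0.1168

Differing sites — 1:A/C (Tv); 5:C/G (Tv); 30:A/T (Tv); 34:G/A (Ti).
Of the 4 differences, 1 transition and 3 transversions over 37 sites: P = 1/37 = 0.027027, Q = 3/37 = 0.081081.
d = −0.5·ln(0.864865) − 0.25·ln(0.837838) = −0.5·(-0.145182) − 0.25·(-0.176931) = 0.1168.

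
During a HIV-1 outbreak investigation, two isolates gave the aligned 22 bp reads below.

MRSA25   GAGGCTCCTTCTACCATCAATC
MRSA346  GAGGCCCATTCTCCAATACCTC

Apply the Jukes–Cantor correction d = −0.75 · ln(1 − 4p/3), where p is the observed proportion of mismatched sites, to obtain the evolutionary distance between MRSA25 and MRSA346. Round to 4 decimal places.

Differing sites — 6:T/C; 8:C/A; 13:A/C; 15:C/A; 18:C/A; 19:A/C; 20:A/C.
p = 7/22 = 0.318182.
d = −0.75 · ln(1 − (4/3)·0.318182) = −0.75 · ln(0.575757) = −0.75 · (-0.552070) = 0.4141.

0.4141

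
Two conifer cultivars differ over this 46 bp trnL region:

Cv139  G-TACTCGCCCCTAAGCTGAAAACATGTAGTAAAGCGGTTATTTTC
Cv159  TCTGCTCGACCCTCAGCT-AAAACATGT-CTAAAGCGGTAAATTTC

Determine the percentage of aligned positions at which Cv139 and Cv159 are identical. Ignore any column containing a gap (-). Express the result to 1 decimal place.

Excluding the 3 gap columns leaves 43 comparable sites.
The sequences differ at positions 1 (G/T), 4 (A/G), 9 (C/A), 14 (A/C), 30 (G/C), 40 (T/A), 42 (T/A).
36 of the 43 comparable sites match, so the percent identity is 36/43 × 100 = 83.7%.

83.7%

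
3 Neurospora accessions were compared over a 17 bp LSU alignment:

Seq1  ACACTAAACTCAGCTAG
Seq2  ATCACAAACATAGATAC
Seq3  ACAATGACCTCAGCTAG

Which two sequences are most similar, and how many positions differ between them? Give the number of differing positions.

3

Pairwise Hamming distances:
  Seq1 vs Seq2: 8
  Seq1 vs Seq3: 3
  Seq2 vs Seq3: 9
The smallest is 3, between Seq1 and Seq3.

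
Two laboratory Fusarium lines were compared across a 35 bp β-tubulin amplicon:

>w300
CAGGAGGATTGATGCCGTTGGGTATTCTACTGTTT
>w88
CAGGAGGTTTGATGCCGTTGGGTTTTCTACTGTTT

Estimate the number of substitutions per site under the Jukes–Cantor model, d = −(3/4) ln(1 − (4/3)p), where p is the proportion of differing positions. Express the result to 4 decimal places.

0.0594

The sequences differ at positions 8 (A/T), 24 (A/T).
p = 2/35 = 0.057143.
d = −0.75 · ln(1 − (4/3)·0.057143) = −0.75 · ln(0.923809) = −0.75 · (-0.079250) = 0.0594.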